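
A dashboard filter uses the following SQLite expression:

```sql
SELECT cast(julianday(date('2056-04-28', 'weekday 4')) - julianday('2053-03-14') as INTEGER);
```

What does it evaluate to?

`weekday 4` advances to the next Thursday; 2056-04-28 is a Friday, so it moves forward to 2056-05-04.
17 days remain in March 2053 after the 14th (31 − 14).
Full months from April 2053 through April 2056 contribute their day counts.
Then 4 days into May 2056.
Total: 17 + 30 + 31 + 30 + 31 + 31 + 30 + 31 + 30 + 31 + 31 + 28 + 31 + 30 + 31 + 30 + 31 + 31 + 30 + 31 + 30 + 31 + 31 + 28 + 31 + 30 + 31 + 30 + 31 + 31 + 30 + 31 + 30 + 31 + 31 + 29 + 31 + 30 + 4 = 1147.

1147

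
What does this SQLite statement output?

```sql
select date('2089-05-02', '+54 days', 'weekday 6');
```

Applying '+54 days' to 2089-05-02: counting 54 days forward gives 2089-06-25.
`weekday 6` advances to the next Saturday; 2089-06-25 is already a Saturday, so it stays at 2089-06-25.

2089-06-25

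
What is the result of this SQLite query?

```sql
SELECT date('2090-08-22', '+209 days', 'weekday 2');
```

2091-03-20

Applying '+209 days' to 2090-08-22: counting 209 days forward gives 2091-03-19.
`weekday 2` advances to the next Tuesday; 2091-03-19 is a Monday, so it moves forward to 2091-03-20.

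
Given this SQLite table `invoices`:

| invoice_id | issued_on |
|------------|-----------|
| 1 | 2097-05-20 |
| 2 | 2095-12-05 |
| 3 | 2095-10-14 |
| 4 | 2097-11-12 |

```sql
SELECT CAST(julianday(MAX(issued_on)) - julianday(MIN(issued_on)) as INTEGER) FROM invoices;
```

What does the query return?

760

MIN = 2095-10-14, MAX = 2097-11-12.
17 days remain in October 2095 after the 14th (31 − 14).
Full months from November 2095 through October 2097 contribute their day counts.
Then 12 days into November 2097.
Total: 17 + 30 + 31 + 31 + 29 + 31 + 30 + 31 + 30 + 31 + 31 + 30 + 31 + 30 + 31 + 31 + 28 + 31 + 30 + 31 + 30 + 31 + 31 + 30 + 31 + 12 = 760.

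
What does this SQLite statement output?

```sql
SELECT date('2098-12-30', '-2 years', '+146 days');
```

2097-05-25

Adding -2 years to 2098-12-30 gives 2096-12-30.
Applying '+146 days' to 2096-12-30: counting 146 days forward gives 2097-05-25.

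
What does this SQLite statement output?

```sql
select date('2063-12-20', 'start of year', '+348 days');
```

`start of year` rewinds 2063-12-20 to 2063-01-01.
Applying '+348 days' to 2063-01-01: counting 348 days forward gives 2063-12-15.

2063-12-15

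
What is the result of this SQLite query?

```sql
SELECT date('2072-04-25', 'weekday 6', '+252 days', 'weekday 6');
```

`weekday 6` advances to the next Saturday; 2072-04-25 is a Monday, so it moves forward to 2072-04-30.
Applying '+252 days' to 2072-04-30: counting 252 days forward gives 2073-01-07.
`weekday 6` advances to the next Saturday; 2073-01-07 is already a Saturday, so it stays at 2073-01-07.

2073-01-07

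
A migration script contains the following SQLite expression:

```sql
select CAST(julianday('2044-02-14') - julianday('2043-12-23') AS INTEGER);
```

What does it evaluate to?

8 days remain in December 2043 after the 23rd (31 − 23).
January 2044: 31 days.
Then 14 days into February 2044.
Total: 8 + 31 + 14 = 53.

53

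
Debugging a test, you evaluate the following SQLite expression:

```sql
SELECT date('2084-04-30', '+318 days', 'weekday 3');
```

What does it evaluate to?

2085-03-14

Applying '+318 days' to 2084-04-30: counting 318 days forward gives 2085-03-14.
`weekday 3` advances to the next Wednesday; 2085-03-14 is already a Wednesday, so it stays at 2085-03-14.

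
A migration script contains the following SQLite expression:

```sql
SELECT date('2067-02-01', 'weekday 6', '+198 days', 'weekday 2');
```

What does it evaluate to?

`weekday 6` advances to the next Saturday; 2067-02-01 is a Tuesday, so it moves forward to 2067-02-05.
Applying '+198 days' to 2067-02-05: counting 198 days forward gives 2067-08-22.
`weekday 2` advances to the next Tuesday; 2067-08-22 is a Monday, so it moves forward to 2067-08-23.

2067-08-23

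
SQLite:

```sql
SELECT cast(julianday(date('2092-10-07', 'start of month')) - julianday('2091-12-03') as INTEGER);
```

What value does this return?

`start of month` rewinds 2092-10-07 to 2092-10-01.
28 days remain in December 2091 after the 3rd (31 − 3).
Full months from January 2092 through September 2092 contribute their day counts.
Then 1 day into October 2092.
Total: 28 + 31 + 29 + 31 + 30 + 31 + 30 + 31 + 31 + 30 + 1 = 303.

303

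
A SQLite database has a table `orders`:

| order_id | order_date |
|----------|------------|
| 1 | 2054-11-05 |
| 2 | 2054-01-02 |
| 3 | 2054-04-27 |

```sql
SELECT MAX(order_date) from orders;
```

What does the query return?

MAX over {2054-01-02, 2054-04-27, 2054-11-05}.

2054-11-05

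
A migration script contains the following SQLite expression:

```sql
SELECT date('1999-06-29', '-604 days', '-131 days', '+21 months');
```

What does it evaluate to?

Applying '-604 days' to 1999-06-29: counting 604 days back gives 1997-11-02.
Applying '-131 days' to 1997-11-02: counting 131 days back gives 1997-06-24.
Adding +21 months to 1997-06-24 gives 1999-03-24.

1999-03-24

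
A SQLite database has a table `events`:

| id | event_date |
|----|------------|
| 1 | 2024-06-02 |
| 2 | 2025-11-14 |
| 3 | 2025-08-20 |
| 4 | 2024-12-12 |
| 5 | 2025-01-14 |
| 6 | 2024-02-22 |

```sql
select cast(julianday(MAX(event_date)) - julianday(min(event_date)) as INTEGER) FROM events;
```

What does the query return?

631

MIN = 2024-02-22, MAX = 2025-11-14.
7 days remain in February 2024 after the 22nd (29 − 22).
Full months from March 2024 through October 2025 contribute their day counts.
Then 14 days into November 2025.
Total: 7 + 31 + 30 + 31 + 30 + 31 + 31 + 30 + 31 + 30 + 31 + 31 + 28 + 31 + 30 + 31 + 30 + 31 + 31 + 30 + 31 + 14 = 631.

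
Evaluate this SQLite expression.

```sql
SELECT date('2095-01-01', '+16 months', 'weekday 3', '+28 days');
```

2096-05-30

Adding +16 months to 2095-01-01 gives 2096-05-01.
`weekday 3` advances to the next Wednesday; 2096-05-01 is a Tuesday, so it moves forward to 2096-05-02.
Advancing 28 more days within May lands on 2096-05-30.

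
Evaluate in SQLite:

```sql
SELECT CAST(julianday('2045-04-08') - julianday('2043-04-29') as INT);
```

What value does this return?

710

1 day remains in April 2043 after the 29th (30 − 29).
Full months from May 2043 through March 2045 contribute their day counts.
Then 8 days into April 2045.
Total: 1 + 31 + 30 + 31 + 31 + 30 + 31 + 30 + 31 + 31 + 29 + 31 + 30 + 31 + 30 + 31 + 31 + 30 + 31 + 30 + 31 + 31 + 28 + 31 + 8 = 710.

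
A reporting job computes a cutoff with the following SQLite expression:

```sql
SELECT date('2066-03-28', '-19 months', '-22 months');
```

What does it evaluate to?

2062-10-28

Adding -19 months to 2066-03-28 gives 2064-08-28.
Adding -22 months to 2064-08-28 gives 2062-10-28.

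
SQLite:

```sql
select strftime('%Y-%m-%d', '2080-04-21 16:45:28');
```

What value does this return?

2080-04-21

`%Y-%m-%d` extracts the ISO date: 2080-04-21.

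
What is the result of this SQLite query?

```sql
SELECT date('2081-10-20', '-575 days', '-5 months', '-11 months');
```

2078-11-24

Applying '-575 days' to 2081-10-20: counting 575 days back gives 2080-03-24.
Adding -5 months to 2080-03-24 gives 2079-10-24.
Adding -11 months to 2079-10-24 gives 2078-11-24.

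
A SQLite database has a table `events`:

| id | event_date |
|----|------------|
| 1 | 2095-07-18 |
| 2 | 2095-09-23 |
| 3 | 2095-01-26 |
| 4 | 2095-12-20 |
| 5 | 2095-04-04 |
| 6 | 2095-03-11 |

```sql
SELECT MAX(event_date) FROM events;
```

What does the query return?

2095-12-20

MAX over {2095-01-26, 2095-03-11, 2095-04-04, 2095-07-18, 2095-09-23, 2095-12-20}.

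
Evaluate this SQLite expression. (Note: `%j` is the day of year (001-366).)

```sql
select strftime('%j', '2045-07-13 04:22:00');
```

Day-of-year for 2045-07-13: days since 2045-01-01 inclusive = 194, zero-padded to 194.

194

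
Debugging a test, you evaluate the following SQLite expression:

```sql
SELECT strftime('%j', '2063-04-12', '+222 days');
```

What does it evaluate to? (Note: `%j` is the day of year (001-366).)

324

First apply '+222 days': 2063-04-12 → 2063-11-20.
Day-of-year for 2063-11-20: days since 2063-01-01 inclusive = 324, zero-padded to 324.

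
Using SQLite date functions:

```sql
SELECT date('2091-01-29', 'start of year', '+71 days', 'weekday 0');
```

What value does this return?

`start of year` rewinds 2091-01-29 to 2091-01-01.
Applying '+71 days' to 2091-01-01: counting 71 days forward gives 2091-03-13.
`weekday 0` advances to the next Sunday; 2091-03-13 is a Tuesday, so it moves forward to 2091-03-18.

2091-03-18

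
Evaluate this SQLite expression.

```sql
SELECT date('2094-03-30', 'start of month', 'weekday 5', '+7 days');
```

2094-03-12

`start of month` rewinds 2094-03-30 to 2094-03-01.
`weekday 5` advances to the next Friday; 2094-03-01 is a Monday, so it moves forward to 2094-03-05.
Advancing 7 more days within March lands on 2094-03-12.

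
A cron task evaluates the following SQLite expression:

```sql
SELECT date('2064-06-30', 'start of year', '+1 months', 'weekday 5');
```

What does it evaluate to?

2064-02-01

`start of year` rewinds 2064-06-30 to 2064-01-01.
Adding +1 month to 2064-01-01 gives 2064-02-01.
`weekday 5` advances to the next Friday; 2064-02-01 is already a Friday, so it stays at 2064-02-01.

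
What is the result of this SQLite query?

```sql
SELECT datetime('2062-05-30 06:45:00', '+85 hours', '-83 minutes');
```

+85 hours from 2062-05-30 06:45:00 is 2062-06-02 19:45:00 (crosses midnight).
83 minutes = 1h 23m; -83 minutes from 2062-06-02 19:45:00 is 2062-06-02 18:22:00.

2062-06-02 18:22:00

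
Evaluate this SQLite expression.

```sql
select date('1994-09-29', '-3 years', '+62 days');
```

Adding -3 years to 1994-09-29 gives 1991-09-29.
Applying '+62 days' to 1991-09-29: counting 62 days forward gives 1991-11-30.

1991-11-30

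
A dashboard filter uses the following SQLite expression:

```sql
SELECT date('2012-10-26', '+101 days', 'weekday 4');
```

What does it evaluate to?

Applying '+101 days' to 2012-10-26: counting 101 days forward gives 2013-02-04.
`weekday 4` advances to the next Thursday; 2013-02-04 is a Monday, so it moves forward to 2013-02-07.

2013-02-07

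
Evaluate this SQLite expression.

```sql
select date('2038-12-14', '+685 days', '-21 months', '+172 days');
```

2039-07-20

Applying '+685 days' to 2038-12-14: counting 685 days forward gives 2040-10-29.
Adding -21 months to 2040-10-29 gives 2039-01-29.
Applying '+172 days' to 2039-01-29: counting 172 days forward gives 2039-07-20.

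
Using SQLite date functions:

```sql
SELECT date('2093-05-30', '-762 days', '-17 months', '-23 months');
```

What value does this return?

Applying '-762 days' to 2093-05-30: counting 762 days back gives 2091-04-29.
Adding -17 months to 2091-04-29 gives 2089-11-29.
Adding -23 months to 2089-11-29 gives 2087-12-29.

2087-12-29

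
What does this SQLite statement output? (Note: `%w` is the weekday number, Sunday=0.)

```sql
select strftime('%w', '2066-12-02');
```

4

2066-12-02 is a Thursday; with Sunday=0 that is 4.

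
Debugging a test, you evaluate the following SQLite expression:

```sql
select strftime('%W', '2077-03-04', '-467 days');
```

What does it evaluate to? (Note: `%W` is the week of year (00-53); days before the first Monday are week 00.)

First apply '-467 days': 2077-03-04 → 2075-11-23.
2075-11-23 is a Saturday. SQLite's %W counts Mondays since the year started; the result is 46.

46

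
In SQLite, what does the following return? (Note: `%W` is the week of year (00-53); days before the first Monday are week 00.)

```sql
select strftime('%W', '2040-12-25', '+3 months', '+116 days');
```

First apply '+3 months', '+116 days': 2040-12-25 → 2041-07-19.
2041-07-19 is a Friday. SQLite's %W counts Mondays since the year started; the result is 28.

28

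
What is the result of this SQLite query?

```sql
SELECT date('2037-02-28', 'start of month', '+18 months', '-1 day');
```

`start of month` rewinds 2037-02-28 to 2037-02-01.
Adding +18 months to 2037-02-01 gives 2038-08-01.
Going back 1 day from 2038-08-01 reaches 2038-07-31 (last day of July, 31 days).

2038-07-31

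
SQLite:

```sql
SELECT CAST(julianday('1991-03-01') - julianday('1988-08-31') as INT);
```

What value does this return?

0 days remain in August 1988 after the 31st (31 − 31).
Full months from September 1988 through February 1991 contribute their day counts.
Then 1 day into March 1991.
Total: 0 + 30 + 31 + 30 + 31 + 31 + 28 + 31 + 30 + 31 + 30 + 31 + 31 + 30 + 31 + 30 + 31 + 31 + 28 + 31 + 30 + 31 + 30 + 31 + 31 + 30 + 31 + 30 + 31 + 31 + 28 + 1 = 912.

912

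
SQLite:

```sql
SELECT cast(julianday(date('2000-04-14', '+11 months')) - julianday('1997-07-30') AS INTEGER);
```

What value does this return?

Adding +11 months to 2000-04-14 gives 2001-03-14.
1 day remains in July 1997 after the 30th (31 − 30).
Full months from August 1997 through February 2001 contribute their day counts.
Then 14 days into March 2001.
Total: 1 + 31 + 30 + 31 + 30 + 31 + 31 + 28 + 31 + 30 + 31 + 30 + 31 + 31 + 30 + 31 + 30 + 31 + 31 + 28 + 31 + 30 + 31 + 30 + 31 + 31 + 30 + 31 + 30 + 31 + 31 + 29 + 31 + 30 + 31 + 30 + 31 + 31 + 30 + 31 + 30 + 31 + 31 + 28 + 14 = 1323.

1323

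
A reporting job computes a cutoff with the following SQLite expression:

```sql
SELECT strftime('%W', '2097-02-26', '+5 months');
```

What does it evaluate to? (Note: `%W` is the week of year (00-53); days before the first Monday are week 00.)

29

First apply '+5 months': 2097-02-26 → 2097-07-26.
2097-07-26 is a Friday. SQLite's %W counts Mondays since the year started; the result is 29.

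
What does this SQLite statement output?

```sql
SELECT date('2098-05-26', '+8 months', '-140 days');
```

Adding +8 months to 2098-05-26 gives 2099-01-26.
Applying '-140 days' to 2099-01-26: counting 140 days back gives 2098-09-08.

2098-09-08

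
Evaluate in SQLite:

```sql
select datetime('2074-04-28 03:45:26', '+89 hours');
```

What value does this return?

+89 hours from 2074-04-28 03:45:26 is 2074-05-01 20:45:26 (crosses midnight).

2074-05-01 20:45:26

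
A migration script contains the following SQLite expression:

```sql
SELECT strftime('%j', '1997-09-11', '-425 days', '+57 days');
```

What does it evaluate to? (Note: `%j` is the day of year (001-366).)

252

First apply '-425 days', '+57 days': 1997-09-11 → 1996-09-08.
Day-of-year for 1996-09-08: days since 1996-01-01 inclusive = 252, zero-padded to 252.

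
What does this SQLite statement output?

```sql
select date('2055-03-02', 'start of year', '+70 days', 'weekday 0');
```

`start of year` rewinds 2055-03-02 to 2055-01-01.
Applying '+70 days' to 2055-01-01: counting 70 days forward gives 2055-03-12.
`weekday 0` advances to the next Sunday; 2055-03-12 is a Friday, so it moves forward to 2055-03-14.

2055-03-14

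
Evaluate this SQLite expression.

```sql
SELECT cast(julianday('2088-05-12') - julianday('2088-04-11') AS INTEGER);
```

31

19 days remain in April 2088 after the 11th (30 − 11).
Then 12 days into May 2088.
Total: 19 + 12 = 31.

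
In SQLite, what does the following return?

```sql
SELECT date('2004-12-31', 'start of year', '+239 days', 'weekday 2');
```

`start of year` rewinds 2004-12-31 to 2004-01-01.
Applying '+239 days' to 2004-01-01: counting 239 days forward gives 2004-08-27.
`weekday 2` advances to the next Tuesday; 2004-08-27 is a Friday, so it moves forward to 2004-08-31.

2004-08-31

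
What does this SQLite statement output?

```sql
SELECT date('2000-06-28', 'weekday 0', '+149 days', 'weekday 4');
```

2000-11-30

`weekday 0` advances to the next Sunday; 2000-06-28 is a Wednesday, so it moves forward to 2000-07-02.
Applying '+149 days' to 2000-07-02: counting 149 days forward gives 2000-11-28.
`weekday 4` advances to the next Thursday; 2000-11-28 is a Tuesday, so it moves forward to 2000-11-30.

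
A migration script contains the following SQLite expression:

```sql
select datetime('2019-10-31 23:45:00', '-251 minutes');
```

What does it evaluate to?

251 minutes = 4h 11m; -251 minutes from 2019-10-31 23:45:00 is 2019-10-31 19:34:00.

2019-10-31 19:34:00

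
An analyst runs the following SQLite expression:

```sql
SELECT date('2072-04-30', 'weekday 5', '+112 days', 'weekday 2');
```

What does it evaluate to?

`weekday 5` advances to the next Friday; 2072-04-30 is a Saturday, so it moves forward to 2072-05-06.
Applying '+112 days' to 2072-05-06: counting 112 days forward gives 2072-08-26.
`weekday 2` advances to the next Tuesday; 2072-08-26 is a Friday, so it moves forward to 2072-08-30.

2072-08-30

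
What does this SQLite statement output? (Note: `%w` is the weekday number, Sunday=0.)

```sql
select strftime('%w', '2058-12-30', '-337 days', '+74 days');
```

4

First apply '-337 days', '+74 days': 2058-12-30 → 2058-04-11.
2058-04-11 is a Thursday; with Sunday=0 that is 4.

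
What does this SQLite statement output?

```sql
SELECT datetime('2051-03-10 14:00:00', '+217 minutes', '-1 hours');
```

217 minutes = 3h 37m; +217 minutes from 2051-03-10 14:00:00 is 2051-03-10 17:37:00.
-1 hours from 2051-03-10 17:37:00 is 2051-03-10 16:37:00.

2051-03-10 16:37:00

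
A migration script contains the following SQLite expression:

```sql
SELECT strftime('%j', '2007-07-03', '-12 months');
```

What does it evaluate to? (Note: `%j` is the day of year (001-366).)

184

First apply '-12 months': 2007-07-03 → 2006-07-03.
Day-of-year for 2006-07-03: days since 2006-01-01 inclusive = 184, zero-padded to 184.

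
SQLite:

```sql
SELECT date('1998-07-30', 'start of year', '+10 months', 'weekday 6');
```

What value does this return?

`start of year` rewinds 1998-07-30 to 1998-01-01.
Adding +10 months to 1998-01-01 gives 1998-11-01.
`weekday 6` advances to the next Saturday; 1998-11-01 is a Sunday, so it moves forward to 1998-11-07.

1998-11-07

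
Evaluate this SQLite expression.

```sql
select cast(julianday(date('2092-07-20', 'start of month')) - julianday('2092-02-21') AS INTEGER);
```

`start of month` rewinds 2092-07-20 to 2092-07-01.
8 days remain in February 2092 after the 21st (29 − 21).
March 2092: 31 days.
April 2092: 30 days.
May 2092: 31 days.
June 2092: 30 days.
Then 1 day into July 2092.
Total: 8 + 31 + 30 + 31 + 30 + 1 = 131.

131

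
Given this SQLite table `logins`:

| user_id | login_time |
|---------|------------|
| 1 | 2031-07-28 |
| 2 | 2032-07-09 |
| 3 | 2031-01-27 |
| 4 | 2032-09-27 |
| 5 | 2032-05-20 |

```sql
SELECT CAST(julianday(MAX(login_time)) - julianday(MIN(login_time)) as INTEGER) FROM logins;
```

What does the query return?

MIN = 2031-01-27, MAX = 2032-09-27.
4 days remain in January 2031 after the 27th (31 − 27).
Full months from February 2031 through August 2032 contribute their day counts.
Then 27 days into September 2032.
Total: 4 + 28 + 31 + 30 + 31 + 30 + 31 + 31 + 30 + 31 + 30 + 31 + 31 + 29 + 31 + 30 + 31 + 30 + 31 + 31 + 27 = 609.

609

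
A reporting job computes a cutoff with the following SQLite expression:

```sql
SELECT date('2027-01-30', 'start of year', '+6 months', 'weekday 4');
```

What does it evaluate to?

`start of year` rewinds 2027-01-30 to 2027-01-01.
Adding +6 months to 2027-01-01 gives 2027-07-01.
`weekday 4` advances to the next Thursday; 2027-07-01 is already a Thursday, so it stays at 2027-07-01.

2027-07-01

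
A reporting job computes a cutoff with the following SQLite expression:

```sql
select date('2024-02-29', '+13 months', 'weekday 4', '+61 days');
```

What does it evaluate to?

2025-06-03

Adding +13 months to 2024-02-29 gives 2025-03-29.
`weekday 4` advances to the next Thursday; 2025-03-29 is a Saturday, so it moves forward to 2025-04-03.
Applying '+61 days' to 2025-04-03: counting 61 days forward gives 2025-06-03.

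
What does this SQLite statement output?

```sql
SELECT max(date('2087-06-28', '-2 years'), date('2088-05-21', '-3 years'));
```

date('2087-06-28', '-2 years') → 2085-06-28.
date('2088-05-21', '-3 years') → 2085-05-21.
Later of the two is 2085-06-28.

2085-06-28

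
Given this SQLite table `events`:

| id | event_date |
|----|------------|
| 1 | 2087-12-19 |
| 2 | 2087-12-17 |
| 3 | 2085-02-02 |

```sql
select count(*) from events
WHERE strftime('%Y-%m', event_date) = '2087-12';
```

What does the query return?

Rows with year-month 2087-12: 2087-12-19, 2087-12-17 → 2.

2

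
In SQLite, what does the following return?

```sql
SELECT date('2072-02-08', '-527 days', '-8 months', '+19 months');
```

Applying '-527 days' to 2072-02-08: counting 527 days back gives 2070-08-30.
Adding -8 months to 2070-08-30 gives 2069-12-30.
Adding +19 months to 2069-12-30 gives 2071-07-30.

2071-07-30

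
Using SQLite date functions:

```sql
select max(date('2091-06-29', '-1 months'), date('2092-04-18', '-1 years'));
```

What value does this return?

date('2091-06-29', '-1 months') → 2091-05-29.
date('2092-04-18', '-1 years') → 2091-04-18.
Later of the two is 2091-05-29.

2091-05-29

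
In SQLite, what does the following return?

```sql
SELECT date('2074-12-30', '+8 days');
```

2075-01-07

December 2074 has 31 days; 1 remain after the 30th, so 2 days reach 2075-01-01.
Advancing 6 more days within January lands on 2075-01-07.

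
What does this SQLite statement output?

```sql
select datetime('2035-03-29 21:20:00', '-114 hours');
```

-114 hours from 2035-03-29 21:20:00 is 2035-03-25 03:20:00 (crosses midnight).

2035-03-25 03:20:00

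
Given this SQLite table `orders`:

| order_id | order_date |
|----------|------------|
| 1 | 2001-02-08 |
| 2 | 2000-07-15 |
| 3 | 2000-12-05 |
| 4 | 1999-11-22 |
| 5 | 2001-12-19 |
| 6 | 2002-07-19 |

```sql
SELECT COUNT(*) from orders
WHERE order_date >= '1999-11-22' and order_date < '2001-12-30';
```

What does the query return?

Rows in [1999-11-22, 2001-12-30): 2001-02-08, 2000-07-15, 2000-12-05, 1999-11-22, 2001-12-19 → 5 rows.

5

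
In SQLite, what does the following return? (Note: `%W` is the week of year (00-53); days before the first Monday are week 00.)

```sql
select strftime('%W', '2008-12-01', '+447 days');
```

First apply '+447 days': 2008-12-01 → 2010-02-21.
2010-02-21 is a Sunday. SQLite's %W counts Mondays since the year started; the result is 07.

07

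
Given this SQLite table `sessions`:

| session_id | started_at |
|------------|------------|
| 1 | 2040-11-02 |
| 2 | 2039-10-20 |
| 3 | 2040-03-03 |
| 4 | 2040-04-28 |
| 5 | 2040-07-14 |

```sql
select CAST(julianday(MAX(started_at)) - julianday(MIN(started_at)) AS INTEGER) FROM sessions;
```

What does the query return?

MIN = 2039-10-20, MAX = 2040-11-02.
11 days remain in October 2039 after the 20th (31 − 20).
Full months from November 2039 through October 2040 contribute their day counts.
Then 2 days into November 2040.
Total: 11 + 30 + 31 + 31 + 29 + 31 + 30 + 31 + 30 + 31 + 31 + 30 + 31 + 2 = 379.

379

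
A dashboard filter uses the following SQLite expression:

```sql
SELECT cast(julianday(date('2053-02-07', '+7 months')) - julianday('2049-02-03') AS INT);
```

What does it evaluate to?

1677

Adding +7 months to 2053-02-07 gives 2053-09-07.
25 days remain in February 2049 after the 3rd (28 − 3).
Full months from March 2049 through August 2053 contribute their day counts.
Then 7 days into September 2053.
Total: 25 + 31 + 30 + 31 + 30 + 31 + 31 + 30 + 31 + 30 + 31 + 31 + 28 + 31 + 30 + 31 + 30 + 31 + 31 + 30 + 31 + 30 + 31 + 31 + 28 + 31 + 30 + 31 + 30 + 31 + 31 + 30 + 31 + 30 + 31 + 31 + 29 + 31 + 30 + 31 + 30 + 31 + 31 + 30 + 31 + 30 + 31 + 31 + 28 + 31 + 30 + 31 + 30 + 31 + 31 + 7 = 1677.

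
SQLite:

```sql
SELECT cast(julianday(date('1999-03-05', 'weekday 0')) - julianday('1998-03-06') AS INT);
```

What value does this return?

`weekday 0` advances to the next Sunday; 1999-03-05 is a Friday, so it moves forward to 1999-03-07.
25 days remain in March 1998 after the 6th (31 − 6).
Full months from April 1998 through February 1999 contribute their day counts.
Then 7 days into March 1999.
Total: 25 + 30 + 31 + 30 + 31 + 31 + 30 + 31 + 30 + 31 + 31 + 28 + 7 = 366.

366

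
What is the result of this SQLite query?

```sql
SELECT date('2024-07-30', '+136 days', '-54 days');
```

2024-10-20

Applying '+136 days' to 2024-07-30: counting 136 days forward gives 2024-12-13.
Applying '-54 days' to 2024-12-13: counting 54 days back gives 2024-10-20.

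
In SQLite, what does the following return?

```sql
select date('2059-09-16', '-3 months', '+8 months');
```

Adding -3 months to 2059-09-16 gives 2059-06-16.
Adding +8 months to 2059-06-16 gives 2060-02-16.

2060-02-16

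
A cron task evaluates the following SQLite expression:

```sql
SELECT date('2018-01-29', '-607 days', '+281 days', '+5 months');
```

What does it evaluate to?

2017-08-09

Applying '-607 days' to 2018-01-29: counting 607 days back gives 2016-06-01.
Applying '+281 days' to 2016-06-01: counting 281 days forward gives 2017-03-09.
Adding +5 months to 2017-03-09 gives 2017-08-09.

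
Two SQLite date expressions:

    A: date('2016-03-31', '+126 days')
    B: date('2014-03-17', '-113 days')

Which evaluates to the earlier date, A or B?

B

A = 2016-08-04.
B = 2013-11-24.
B is earlier.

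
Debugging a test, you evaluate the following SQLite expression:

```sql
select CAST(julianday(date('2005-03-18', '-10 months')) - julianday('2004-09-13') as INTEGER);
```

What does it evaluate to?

-118

Adding -10 months to 2005-03-18 gives 2004-05-18.
13 days remain in May 2004 after the 18th (31 − 18).
June 2004: 30 days.
July 2004: 31 days.
August 2004: 31 days.
Then 13 days into September 2004.
Total: 13 + 30 + 31 + 31 + 13 = 118.
The subtraction is earlier − later, so the result is −118 → -118.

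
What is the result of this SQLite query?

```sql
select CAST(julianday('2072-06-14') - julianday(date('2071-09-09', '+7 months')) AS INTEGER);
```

66

Adding +7 months to 2071-09-09 gives 2072-04-09.
21 days remain in April 2072 after the 9th (30 − 9).
May 2072: 31 days.
Then 14 days into June 2072.
Total: 21 + 31 + 14 = 66.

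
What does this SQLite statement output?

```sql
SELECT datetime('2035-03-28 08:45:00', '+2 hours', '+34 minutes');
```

2035-03-28 11:19:00

+2 hours from 2035-03-28 08:45:00 is 2035-03-28 10:45:00.
+34 minutes from 2035-03-28 10:45:00 is 2035-03-28 11:19:00.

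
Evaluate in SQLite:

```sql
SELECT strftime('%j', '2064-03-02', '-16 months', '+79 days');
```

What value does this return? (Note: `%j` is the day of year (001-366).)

020

First apply '-16 months', '+79 days': 2064-03-02 → 2063-01-20.
Day-of-year for 2063-01-20: days since 2063-01-01 inclusive = 20, zero-padded to 020.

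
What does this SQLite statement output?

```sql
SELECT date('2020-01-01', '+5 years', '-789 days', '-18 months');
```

Adding +5 years to 2020-01-01 gives 2025-01-01.
Applying '-789 days' to 2025-01-01: counting 789 days back gives 2022-11-04.
Adding -18 months to 2022-11-04 gives 2021-05-04.

2021-05-04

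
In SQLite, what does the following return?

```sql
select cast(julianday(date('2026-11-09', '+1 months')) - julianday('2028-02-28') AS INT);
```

-446

Adding +1 month to 2026-11-09 gives 2026-12-09.
22 days remain in December 2026 after the 9th (31 − 9).
Full months from January 2027 through January 2028 contribute their day counts.
Then 28 days into February 2028.
Total: 22 + 31 + 28 + 31 + 30 + 31 + 30 + 31 + 31 + 30 + 31 + 30 + 31 + 31 + 28 = 446.
The subtraction is earlier − later, so the result is −446 → -446.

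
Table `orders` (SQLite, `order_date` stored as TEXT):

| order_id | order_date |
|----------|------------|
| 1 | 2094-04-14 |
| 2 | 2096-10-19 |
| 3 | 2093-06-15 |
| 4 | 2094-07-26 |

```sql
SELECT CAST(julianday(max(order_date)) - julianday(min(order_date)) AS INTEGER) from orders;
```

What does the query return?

MIN = 2093-06-15, MAX = 2096-10-19.
15 days remain in June 2093 after the 15th (30 − 15).
Full months from July 2093 through September 2096 contribute their day counts.
Then 19 days into October 2096.
Total: 15 + 31 + 31 + 30 + 31 + 30 + 31 + 31 + 28 + 31 + 30 + 31 + 30 + 31 + 31 + 30 + 31 + 30 + 31 + 31 + 28 + 31 + 30 + 31 + 30 + 31 + 31 + 30 + 31 + 30 + 31 + 31 + 29 + 31 + 30 + 31 + 30 + 31 + 31 + 30 + 19 = 1222.

1222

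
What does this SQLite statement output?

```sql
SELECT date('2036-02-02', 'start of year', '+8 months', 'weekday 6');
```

`start of year` rewinds 2036-02-02 to 2036-01-01.
Adding +8 months to 2036-01-01 gives 2036-09-01.
`weekday 6` advances to the next Saturday; 2036-09-01 is a Monday, so it moves forward to 2036-09-06.

2036-09-06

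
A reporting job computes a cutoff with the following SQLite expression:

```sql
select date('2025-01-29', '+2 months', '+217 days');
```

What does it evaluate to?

Adding +2 months to 2025-01-29 gives 2025-03-29.
Applying '+217 days' to 2025-03-29: counting 217 days forward gives 2025-11-01.

2025-11-01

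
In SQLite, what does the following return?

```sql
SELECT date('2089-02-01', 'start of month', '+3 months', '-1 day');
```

`start of month` rewinds 2089-02-01 to 2089-02-01.
Adding +3 months to 2089-02-01 gives 2089-05-01.
Going back 1 day from 2089-05-01 reaches 2089-04-30 (last day of April, 30 days).

2089-04-30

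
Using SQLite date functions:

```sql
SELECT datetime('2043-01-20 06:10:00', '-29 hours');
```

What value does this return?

-29 hours from 2043-01-20 06:10:00 is 2043-01-19 01:10:00 (crosses midnight).

2043-01-19 01:10:00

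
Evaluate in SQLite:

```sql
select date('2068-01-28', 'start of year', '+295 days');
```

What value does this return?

`start of year` rewinds 2068-01-28 to 2068-01-01.
Applying '+295 days' to 2068-01-01: counting 295 days forward gives 2068-10-22.

2068-10-22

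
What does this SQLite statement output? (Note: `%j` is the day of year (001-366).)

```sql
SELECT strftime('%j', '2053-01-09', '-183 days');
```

192

First apply '-183 days': 2053-01-09 → 2052-07-10.
Day-of-year for 2052-07-10: days since 2052-01-01 inclusive = 192, zero-padded to 192.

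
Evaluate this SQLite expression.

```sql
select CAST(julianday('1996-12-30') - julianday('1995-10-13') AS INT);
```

18 days remain in October 1995 after the 13th (31 − 13).
Full months from November 1995 through November 1996 contribute their day counts.
Then 30 days into December 1996.
Total: 18 + 30 + 31 + 31 + 29 + 31 + 30 + 31 + 30 + 31 + 31 + 30 + 31 + 30 + 30 = 444.

444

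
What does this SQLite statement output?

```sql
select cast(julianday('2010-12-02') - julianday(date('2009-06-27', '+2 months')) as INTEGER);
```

462

Adding +2 months to 2009-06-27 gives 2009-08-27.
4 days remain in August 2009 after the 27th (31 − 27).
Full months from September 2009 through November 2010 contribute their day counts.
Then 2 days into December 2010.
Total: 4 + 30 + 31 + 30 + 31 + 31 + 28 + 31 + 30 + 31 + 30 + 31 + 31 + 30 + 31 + 30 + 2 = 462.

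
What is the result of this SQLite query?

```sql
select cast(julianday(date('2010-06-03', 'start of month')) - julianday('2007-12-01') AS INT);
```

913

`start of month` rewinds 2010-06-03 to 2010-06-01.
30 days remain in December 2007 after the 1st (31 − 1).
Full months from January 2008 through May 2010 contribute their day counts.
Then 1 day into June 2010.
Total: 30 + 31 + 29 + 31 + 30 + 31 + 30 + 31 + 31 + 30 + 31 + 30 + 31 + 31 + 28 + 31 + 30 + 31 + 30 + 31 + 31 + 30 + 31 + 30 + 31 + 31 + 28 + 31 + 30 + 31 + 1 = 913.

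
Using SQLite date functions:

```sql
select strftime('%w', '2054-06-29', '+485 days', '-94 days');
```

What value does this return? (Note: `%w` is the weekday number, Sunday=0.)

0

First apply '+485 days', '-94 days': 2054-06-29 → 2055-07-25.
2055-07-25 is a Sunday; with Sunday=0 that is 0.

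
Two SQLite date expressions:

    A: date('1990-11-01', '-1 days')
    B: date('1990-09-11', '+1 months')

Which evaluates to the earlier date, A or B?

B

A = 1990-10-31.
B = 1990-10-11.
B is earlier.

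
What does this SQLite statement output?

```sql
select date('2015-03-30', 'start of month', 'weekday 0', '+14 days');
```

`start of month` rewinds 2015-03-30 to 2015-03-01.
`weekday 0` advances to the next Sunday; 2015-03-01 is already a Sunday, so it stays at 2015-03-01.
Advancing 14 more days within March lands on 2015-03-15.

2015-03-15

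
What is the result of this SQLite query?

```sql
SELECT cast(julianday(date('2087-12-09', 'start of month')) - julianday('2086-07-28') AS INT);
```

`start of month` rewinds 2087-12-09 to 2087-12-01.
3 days remain in July 2086 after the 28th (31 − 28).
Full months from August 2086 through November 2087 contribute their day counts.
Then 1 day into December 2087.
Total: 3 + 31 + 30 + 31 + 30 + 31 + 31 + 28 + 31 + 30 + 31 + 30 + 31 + 31 + 30 + 31 + 30 + 1 = 491.

491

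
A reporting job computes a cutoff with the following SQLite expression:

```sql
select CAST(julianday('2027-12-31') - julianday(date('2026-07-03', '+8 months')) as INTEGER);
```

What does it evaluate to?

Adding +8 months to 2026-07-03 gives 2027-03-03.
28 days remain in March 2027 after the 3rd (31 − 3).
Full months from April 2027 through November 2027 contribute their day counts.
Then 31 days into December 2027.
Total: 28 + 30 + 31 + 30 + 31 + 31 + 30 + 31 + 30 + 31 = 303.

303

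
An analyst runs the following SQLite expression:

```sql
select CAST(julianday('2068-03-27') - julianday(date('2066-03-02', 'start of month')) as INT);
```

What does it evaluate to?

`start of month` rewinds 2066-03-02 to 2066-03-01.
30 days remain in March 2066 after the 1st (31 − 1).
Full months from April 2066 through February 2068 contribute their day counts.
Then 27 days into March 2068.
Total: 30 + 30 + 31 + 30 + 31 + 31 + 30 + 31 + 30 + 31 + 31 + 28 + 31 + 30 + 31 + 30 + 31 + 31 + 30 + 31 + 30 + 31 + 31 + 29 + 27 = 757.

757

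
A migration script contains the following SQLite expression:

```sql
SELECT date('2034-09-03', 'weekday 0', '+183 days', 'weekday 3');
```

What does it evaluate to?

2035-03-07

`weekday 0` advances to the next Sunday; 2034-09-03 is already a Sunday, so it stays at 2034-09-03.
Applying '+183 days' to 2034-09-03: counting 183 days forward gives 2035-03-05.
`weekday 3` advances to the next Wednesday; 2035-03-05 is a Monday, so it moves forward to 2035-03-07.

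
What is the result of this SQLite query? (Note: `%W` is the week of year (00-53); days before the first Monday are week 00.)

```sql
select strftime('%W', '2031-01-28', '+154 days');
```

First apply '+154 days': 2031-01-28 → 2031-07-01.
2031-07-01 is a Tuesday. SQLite's %W counts Mondays since the year started; the result is 26.

26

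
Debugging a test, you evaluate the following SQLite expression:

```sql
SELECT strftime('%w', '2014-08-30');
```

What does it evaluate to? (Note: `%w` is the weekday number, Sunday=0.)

6

2014-08-30 is a Saturday; with Sunday=0 that is 6.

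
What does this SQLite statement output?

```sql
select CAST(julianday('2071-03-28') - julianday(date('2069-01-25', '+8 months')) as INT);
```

Adding +8 months to 2069-01-25 gives 2069-09-25.
5 days remain in September 2069 after the 25th (30 − 25).
Full months from October 2069 through February 2071 contribute their day counts.
Then 28 days into March 2071.
Total: 5 + 31 + 30 + 31 + 31 + 28 + 31 + 30 + 31 + 30 + 31 + 31 + 30 + 31 + 30 + 31 + 31 + 28 + 28 = 549.

549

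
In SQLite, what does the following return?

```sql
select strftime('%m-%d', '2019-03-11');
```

03-11

`%m-%d` extracts the month-day: 03-11.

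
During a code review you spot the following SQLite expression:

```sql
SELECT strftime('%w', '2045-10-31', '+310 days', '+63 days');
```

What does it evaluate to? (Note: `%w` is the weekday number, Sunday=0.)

4

First apply '+310 days', '+63 days': 2045-10-31 → 2046-11-08.
2046-11-08 is a Thursday; with Sunday=0 that is 4.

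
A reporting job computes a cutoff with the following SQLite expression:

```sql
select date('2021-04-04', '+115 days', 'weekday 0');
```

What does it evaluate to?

Applying '+115 days' to 2021-04-04: counting 115 days forward gives 2021-07-28.
`weekday 0` advances to the next Sunday; 2021-07-28 is a Wednesday, so it moves forward to 2021-08-01.

2021-08-01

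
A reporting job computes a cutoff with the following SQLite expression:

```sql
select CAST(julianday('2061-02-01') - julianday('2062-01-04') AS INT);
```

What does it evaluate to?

27 days remain in February 2061 after the 1st (28 − 1).
Full months from March 2061 through December 2061 contribute their day counts.
Then 4 days into January 2062.
Total: 27 + 31 + 30 + 31 + 30 + 31 + 31 + 30 + 31 + 30 + 31 + 4 = 337.
The subtraction is earlier − later, so the result is −337 → -337.

-337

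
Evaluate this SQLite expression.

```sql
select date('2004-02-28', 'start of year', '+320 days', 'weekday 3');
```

`start of year` rewinds 2004-02-28 to 2004-01-01.
Applying '+320 days' to 2004-01-01: counting 320 days forward gives 2004-11-16.
`weekday 3` advances to the next Wednesday; 2004-11-16 is a Tuesday, so it moves forward to 2004-11-17.

2004-11-17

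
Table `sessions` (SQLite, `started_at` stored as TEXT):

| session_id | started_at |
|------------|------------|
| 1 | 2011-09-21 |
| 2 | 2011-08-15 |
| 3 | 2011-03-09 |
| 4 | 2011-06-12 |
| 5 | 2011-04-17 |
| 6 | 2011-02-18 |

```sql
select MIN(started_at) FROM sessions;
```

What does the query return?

2011-02-18

MIN over {2011-02-18, 2011-03-09, 2011-04-17, 2011-06-12, 2011-08-15, 2011-09-21}.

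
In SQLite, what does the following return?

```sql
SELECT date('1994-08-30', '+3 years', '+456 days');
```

1998-11-29

Adding +3 years to 1994-08-30 gives 1997-08-30.
Applying '+456 days' to 1997-08-30: counting 456 days forward gives 1998-11-29.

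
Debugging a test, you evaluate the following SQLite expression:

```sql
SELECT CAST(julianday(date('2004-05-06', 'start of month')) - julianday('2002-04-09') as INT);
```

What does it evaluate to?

`start of month` rewinds 2004-05-06 to 2004-05-01.
21 days remain in April 2002 after the 9th (30 − 9).
Full months from May 2002 through April 2004 contribute their day counts.
Then 1 day into May 2004.
Total: 21 + 31 + 30 + 31 + 31 + 30 + 31 + 30 + 31 + 31 + 28 + 31 + 30 + 31 + 30 + 31 + 31 + 30 + 31 + 30 + 31 + 31 + 29 + 31 + 30 + 1 = 753.

753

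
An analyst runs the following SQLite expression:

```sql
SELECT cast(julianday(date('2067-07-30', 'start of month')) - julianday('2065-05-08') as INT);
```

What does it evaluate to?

`start of month` rewinds 2067-07-30 to 2067-07-01.
23 days remain in May 2065 after the 8th (31 − 8).
Full months from June 2065 through June 2067 contribute their day counts.
Then 1 day into July 2067.
Total: 23 + 30 + 31 + 31 + 30 + 31 + 30 + 31 + 31 + 28 + 31 + 30 + 31 + 30 + 31 + 31 + 30 + 31 + 30 + 31 + 31 + 28 + 31 + 30 + 31 + 30 + 1 = 784.

784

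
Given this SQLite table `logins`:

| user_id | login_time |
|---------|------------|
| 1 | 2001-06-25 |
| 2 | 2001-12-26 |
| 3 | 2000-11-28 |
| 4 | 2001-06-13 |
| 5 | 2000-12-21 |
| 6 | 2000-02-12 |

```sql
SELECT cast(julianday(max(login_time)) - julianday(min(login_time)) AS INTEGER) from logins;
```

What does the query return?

MIN = 2000-02-12, MAX = 2001-12-26.
17 days remain in February 2000 after the 12th (29 − 12).
Full months from March 2000 through November 2001 contribute their day counts.
Then 26 days into December 2001.
Total: 17 + 31 + 30 + 31 + 30 + 31 + 31 + 30 + 31 + 30 + 31 + 31 + 28 + 31 + 30 + 31 + 30 + 31 + 31 + 30 + 31 + 30 + 26 = 683.

683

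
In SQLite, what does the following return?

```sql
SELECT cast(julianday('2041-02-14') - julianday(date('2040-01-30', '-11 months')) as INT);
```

715

Adding -11 months to 2040-01-30 targets 2039-02-30. February 2039 has only 28 days, so SQLite normalizes the 2-day overflow forward to 2039-03-02.
29 days remain in March 2039 after the 2nd (31 − 2).
Full months from April 2039 through January 2041 contribute their day counts.
Then 14 days into February 2041.
Total: 29 + 30 + 31 + 30 + 31 + 31 + 30 + 31 + 30 + 31 + 31 + 29 + 31 + 30 + 31 + 30 + 31 + 31 + 30 + 31 + 30 + 31 + 31 + 14 = 715.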